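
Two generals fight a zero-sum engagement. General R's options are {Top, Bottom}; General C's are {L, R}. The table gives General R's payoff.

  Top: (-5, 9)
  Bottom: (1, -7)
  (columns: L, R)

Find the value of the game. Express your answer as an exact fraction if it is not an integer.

Row minima: Top → -5, Bottom → -7; maximin = -5.
Column maxima: L → 1, R → 9; minimax = 1.
-5 ≠ 1, so there is no saddle point; optimal play is mixed.
Let General R play Top with probability p. Expected payoff against L: (-5)p + 1(1−p) = −6p + 1; against R: 9p + (-7)(1−p) = 16p − 7.
Setting these equal: −6p + 1 = 16p − 7 ⇒ −22p = -8 ⇒ p = 4/11, and the value is (-6)·(4/11) + 1 = -13/11.
For General C: with q = P(L), equating Top's and Bottom's payoffs gives −14q + 9 = 8q − 7 ⇒ q = 8/11.

-13/11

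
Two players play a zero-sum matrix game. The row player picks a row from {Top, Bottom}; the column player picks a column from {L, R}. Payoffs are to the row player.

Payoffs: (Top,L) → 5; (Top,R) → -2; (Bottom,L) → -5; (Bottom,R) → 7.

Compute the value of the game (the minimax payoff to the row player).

25/19

Row minima: Top → -2, Bottom → -5; maximin = -2.
Column maxima: L → 5, R → 7; minimax = 5.
-2 ≠ 5, so there is no saddle point; optimal play is mixed.
Let the row player play Top with probability p. Expected payoff against L: 5p + (-5)(1−p) = 10p − 5; against R: (-2)p + 7(1−p) = −9p + 7.
Setting these equal: 10p − 5 = −9p + 7 ⇒ 19p = 12 ⇒ p = 12/19, and the value is (10)·(12/19) − 5 = 25/19.
For the column player: with q = P(L), equating Top's and Bottom's payoffs gives 7q − 2 = −12q + 7 ⇒ q = 9/19.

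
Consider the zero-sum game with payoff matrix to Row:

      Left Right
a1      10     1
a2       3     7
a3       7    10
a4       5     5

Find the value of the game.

31/4

Row minima: a1 → 1, a2 → 3, a3 → 7, a4 → 5; maximin = 7.
Column maxima: Left → 10, Right → 10; minimax = 10.
7 ≠ 10, so there is no saddle point; optimal play is mixed.
a2 is strictly dominated by a3, so Row never plays it.
a4 is strictly dominated by a3, so Row never plays it.
On the remaining 2×2 (a1, a3 vs Left, Right):
Let Row play a1 with probability p. Expected payoff against Left: 10p + 7(1−p) = 3p + 7; against Right: 1p + 10(1−p) = −9p + 10.
Setting these equal: 3p + 7 = −9p + 10 ⇒ 12p = 3 ⇒ p = 1/4, and the value is (3)·(1/4) + 7 = 31/4.
For Column: with q = P(Left), equating a1's and a3's payoffs gives 9q + 1 = −3q + 10 ⇒ q = 3/4.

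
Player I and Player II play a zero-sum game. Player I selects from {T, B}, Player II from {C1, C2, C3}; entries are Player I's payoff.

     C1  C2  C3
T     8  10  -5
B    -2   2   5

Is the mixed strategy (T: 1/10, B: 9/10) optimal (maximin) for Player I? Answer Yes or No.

No

Against C1 this mix gives (1/10)·8 + (9/10)·(-2) = -1.
Against C2 this mix gives (1/10)·10 + (9/10)·2 = 14/5.
Against C3 this mix gives (1/10)·(-5) + (9/10)·5 = 4.
Player II will play C1, holding Player I to -1. Shifting weight toward the row that does better against C1 would raise this floor (the equalizing mix achieves 3/2 against both C1 and C3), so the proposed strategy is not optimal.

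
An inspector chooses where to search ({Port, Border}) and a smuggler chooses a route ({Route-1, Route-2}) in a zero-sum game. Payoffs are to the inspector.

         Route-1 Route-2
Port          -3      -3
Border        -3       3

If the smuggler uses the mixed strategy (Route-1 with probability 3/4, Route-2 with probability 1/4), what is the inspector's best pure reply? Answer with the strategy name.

Border

Expected payoff of Port: (3/4)·(-3) + (1/4)·(-3) = -3.
Expected payoff of Border: (3/4)·(-3) + (1/4)·3 = -3/2.
The largest is -3/2, so the inspector's best response is Border.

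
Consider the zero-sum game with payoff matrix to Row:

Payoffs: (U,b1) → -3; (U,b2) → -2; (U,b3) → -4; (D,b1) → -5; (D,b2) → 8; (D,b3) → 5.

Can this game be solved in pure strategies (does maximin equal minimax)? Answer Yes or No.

Row minima: U → -4, D → -5; maximin = -4.
Column maxima: b1 → -3, b2 → 8, b3 → 5; minimax = -3.
-4 ≠ -3, so no pure-strategy equilibrium exists.

No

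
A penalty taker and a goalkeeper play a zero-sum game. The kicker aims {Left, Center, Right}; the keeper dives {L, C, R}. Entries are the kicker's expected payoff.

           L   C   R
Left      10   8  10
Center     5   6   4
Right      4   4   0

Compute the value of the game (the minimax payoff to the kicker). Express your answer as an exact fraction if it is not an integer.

8

Row minima: Left → 8, Center → 4, Right → 0; maximin = 8.
Column maxima: L → 10, C → 8, R → 10; minimax = 8.
Since maximin = minimax = 8, there is a saddle point and the value is 8.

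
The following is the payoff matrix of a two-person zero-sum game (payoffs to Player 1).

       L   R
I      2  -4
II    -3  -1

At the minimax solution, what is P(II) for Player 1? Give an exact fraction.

Row minima: I → -4, II → -3; maximin = -3.
Column maxima: L → 2, R → -1; minimax = -1.
-3 ≠ -1, so there is no saddle point; optimal play is mixed.
Let Player 1 play I with probability p. Expected payoff against L: 2p + (-3)(1−p) = 5p − 3; against R: (-4)p + (-1)(1−p) = −3p − 1.
Setting these equal: 5p − 3 = −3p − 1 ⇒ 8p = 2 ⇒ p = 1/4, and the value is (5)·(1/4) − 3 = -7/4.
For Player 2: with q = P(L), equating I's and II's payoffs gives 6q − 4 = −2q − 1 ⇒ q = 3/8.

3/4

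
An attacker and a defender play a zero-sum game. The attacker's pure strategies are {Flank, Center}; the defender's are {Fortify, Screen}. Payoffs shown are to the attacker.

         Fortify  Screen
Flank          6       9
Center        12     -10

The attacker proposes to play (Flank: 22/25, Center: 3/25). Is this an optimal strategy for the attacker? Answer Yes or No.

Against Fortify this mix gives (22/25)·6 + (3/25)·12 = 168/25.
Against Screen this mix gives (22/25)·9 + (3/25)·(-10) = 168/25.
All of the defender's active replies (Fortify, Screen) yield 168/25, and no column does worse for the attacker. The mix makes the defender indifferent and guarantees 168/25, so it is optimal.

Yes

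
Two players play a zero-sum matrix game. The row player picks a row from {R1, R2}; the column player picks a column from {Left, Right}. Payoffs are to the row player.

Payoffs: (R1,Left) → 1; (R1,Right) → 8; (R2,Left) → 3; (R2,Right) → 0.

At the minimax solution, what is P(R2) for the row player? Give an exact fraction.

7/10

Row minima: R1 → 1, R2 → 0; maximin = 1.
Column maxima: Left → 3, Right → 8; minimax = 3.
1 ≠ 3, so there is no saddle point; optimal play is mixed.
Let the row player play R1 with probability p. Expected payoff against Left: 1p + 3(1−p) = −2p + 3; against Right: 8p + 0(1−p) = 8p.
Setting these equal: −2p + 3 = 8p ⇒ −10p = -3 ⇒ p = 3/10, and the value is (-2)·(3/10) + 3 = 12/5.
For the column player: with q = P(Left), equating R1's and R2's payoffs gives −7q + 8 = 3q ⇒ q = 4/5.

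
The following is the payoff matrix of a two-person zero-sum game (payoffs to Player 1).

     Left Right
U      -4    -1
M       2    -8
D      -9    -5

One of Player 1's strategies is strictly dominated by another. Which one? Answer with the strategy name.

U gives a strictly higher payoff than D against every column: -4 > -9, -1 > -5.
So D is strictly dominated and Player 1 never plays it.

D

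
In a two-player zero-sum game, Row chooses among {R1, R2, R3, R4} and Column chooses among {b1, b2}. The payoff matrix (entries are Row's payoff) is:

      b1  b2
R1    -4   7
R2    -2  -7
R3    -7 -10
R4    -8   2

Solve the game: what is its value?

-21/8

Row minima: R1 → -4, R2 → -7, R3 → -10, R4 → -8; maximin = -4.
Column maxima: b1 → -2, b2 → 7; minimax = -2.
-4 ≠ -2, so there is no saddle point; optimal play is mixed.
R3 is strictly dominated by R1, so Row never plays it.
R4 is strictly dominated by R1, so Row never plays it.
On the remaining 2×2 (R1, R2 vs b1, b2):
Let Row play R1 with probability p. Expected payoff against b1: (-4)p + (-2)(1−p) = −2p − 2; against b2: 7p + (-7)(1−p) = 14p − 7.
Setting these equal: −2p − 2 = 14p − 7 ⇒ −16p = -5 ⇒ p = 5/16, and the value is (-2)·(5/16) − 2 = -21/8.
For Column: with q = P(b1), equating R1's and R2's payoffs gives −11q + 7 = 5q − 7 ⇒ q = 7/8.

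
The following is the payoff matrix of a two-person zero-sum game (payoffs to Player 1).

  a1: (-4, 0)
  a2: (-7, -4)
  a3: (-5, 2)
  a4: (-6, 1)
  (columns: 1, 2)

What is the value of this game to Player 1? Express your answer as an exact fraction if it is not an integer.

-4

Row minima: a1 → -4, a2 → -7, a3 → -5, a4 → -6; maximin = -4.
Column maxima: 1 → -4, 2 → 2; minimax = -4.
Since maximin = minimax = -4, there is a saddle point and the value is -4.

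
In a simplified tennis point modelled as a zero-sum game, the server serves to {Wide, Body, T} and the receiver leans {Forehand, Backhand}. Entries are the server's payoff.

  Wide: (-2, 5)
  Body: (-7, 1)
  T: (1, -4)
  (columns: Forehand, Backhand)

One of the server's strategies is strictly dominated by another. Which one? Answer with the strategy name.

Body

Wide gives a strictly higher payoff than Body against every column: -2 > -7, 5 > 1.
So Body is strictly dominated and the server never plays it.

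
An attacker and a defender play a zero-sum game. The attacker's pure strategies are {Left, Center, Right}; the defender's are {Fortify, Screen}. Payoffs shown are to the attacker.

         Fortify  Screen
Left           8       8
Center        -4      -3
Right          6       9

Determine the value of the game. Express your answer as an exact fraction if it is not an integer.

Row minima: Left → 8, Center → -4, Right → 6; maximin = 8.
Column maxima: Fortify → 8, Screen → 9; minimax = 8.
Since maximin = minimax = 8, there is a saddle point and the value is 8.

8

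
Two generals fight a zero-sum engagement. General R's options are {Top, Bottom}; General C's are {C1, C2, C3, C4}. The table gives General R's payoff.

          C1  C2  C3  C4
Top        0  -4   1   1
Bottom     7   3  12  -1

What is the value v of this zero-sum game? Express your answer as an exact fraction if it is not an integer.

-1/9

Row minima: Top → -4, Bottom → -1; maximin = -1.
Column maxima: C1 → 7, C2 → 3, C3 → 12, C4 → 1; minimax = 1.
-1 ≠ 1, so there is no saddle point; optimal play is mixed.
C1 is strictly dominated by C2 (it gives General R strictly more in every row), so General C never plays it.
C3 is strictly dominated by C2 (it gives General R strictly more in every row), so General C never plays it.
On the remaining 2×2 (Top, Bottom vs C2, C4):
Let General R play Top with probability p. Expected payoff against C2: (-4)p + 3(1−p) = −7p + 3; against C4: 1p + (-1)(1−p) = 2p − 1.
Setting these equal: −7p + 3 = 2p − 1 ⇒ −9p = -4 ⇒ p = 4/9, and the value is (-7)·(4/9) + 3 = -1/9.
For General C: with q = P(C2), equating Top's and Bottom's payoffs gives −5q + 1 = 4q − 1 ⇒ q = 2/9.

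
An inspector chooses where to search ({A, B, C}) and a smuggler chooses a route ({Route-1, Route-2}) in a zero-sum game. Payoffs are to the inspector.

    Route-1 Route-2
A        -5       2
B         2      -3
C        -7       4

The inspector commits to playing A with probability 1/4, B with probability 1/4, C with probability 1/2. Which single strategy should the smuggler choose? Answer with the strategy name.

If the smuggler plays Route-1, the inspector's expected payoff is (1/4)·(-5) + (1/4)·2 + (1/2)·(-7) = -17/4.
If the smuggler plays Route-2, the inspector's expected payoff is (1/4)·2 + (1/4)·(-3) + (1/2)·4 = 7/4.
The smuggler minimizes the inspector's payoff; the smallest is -17/4, so the best response is Route-1.

Route-1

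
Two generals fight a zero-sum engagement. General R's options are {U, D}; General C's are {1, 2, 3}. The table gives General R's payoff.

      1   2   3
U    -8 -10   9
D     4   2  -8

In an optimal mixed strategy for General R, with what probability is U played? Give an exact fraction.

Row minima: U → -10, D → -8; maximin = -8.
Column maxima: 1 → 4, 2 → 2, 3 → 9; minimax = 2.
-8 ≠ 2, so there is no saddle point; optimal play is mixed.
1 is strictly dominated by 2 (it gives General R strictly more in every row), so General C never plays it.
On the remaining 2×2 (U, D vs 2, 3):
Let General R play U with probability p. Expected payoff against 2: (-10)p + 2(1−p) = −12p + 2; against 3: 9p + (-8)(1−p) = 17p − 8.
Setting these equal: −12p + 2 = 17p − 8 ⇒ −29p = -10 ⇒ p = 10/29, and the value is (-12)·(10/29) + 2 = -62/29.
For General C: with q = P(2), equating U's and D's payoffs gives −19q + 9 = 10q − 8 ⇒ q = 17/29.

10/29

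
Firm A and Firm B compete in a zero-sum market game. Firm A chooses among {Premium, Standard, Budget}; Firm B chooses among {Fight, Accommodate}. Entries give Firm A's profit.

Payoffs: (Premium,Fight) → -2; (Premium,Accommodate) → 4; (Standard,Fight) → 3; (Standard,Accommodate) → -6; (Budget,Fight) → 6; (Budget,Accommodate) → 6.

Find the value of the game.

6

Row minima: Premium → -2, Standard → -6, Budget → 6; maximin = 6.
Column maxima: Fight → 6, Accommodate → 6; minimax = 6.
Since maximin = minimax = 6, there is a saddle point and the value is 6.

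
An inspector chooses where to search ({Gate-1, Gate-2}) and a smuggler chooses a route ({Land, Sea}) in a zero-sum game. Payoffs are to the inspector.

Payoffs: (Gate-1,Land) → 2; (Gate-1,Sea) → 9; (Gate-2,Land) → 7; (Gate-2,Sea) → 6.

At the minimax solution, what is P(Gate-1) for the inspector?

1/8

Row minima: Gate-1 → 2, Gate-2 → 6; maximin = 6.
Column maxima: Land → 7, Sea → 9; minimax = 7.
6 ≠ 7, so there is no saddle point; optimal play is mixed.
Let the inspector play Gate-1 with probability p. Expected payoff against Land: 2p + 7(1−p) = −5p + 7; against Sea: 9p + 6(1−p) = 3p + 6.
Setting these equal: −5p + 7 = 3p + 6 ⇒ −8p = -1 ⇒ p = 1/8, and the value is (-5)·(1/8) + 7 = 51/8.
For the smuggler: with q = P(Land), equating Gate-1's and Gate-2's payoffs gives −7q + 9 = q + 6 ⇒ q = 3/8.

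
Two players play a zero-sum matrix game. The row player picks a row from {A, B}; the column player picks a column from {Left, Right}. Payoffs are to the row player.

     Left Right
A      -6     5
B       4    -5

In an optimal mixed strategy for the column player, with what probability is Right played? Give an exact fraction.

1/2

Row minima: A → -6, B → -5; maximin = -5.
Column maxima: Left → 4, Right → 5; minimax = 4.
-5 ≠ 4, so there is no saddle point; optimal play is mixed.
Let the row player play A with probability p. Expected payoff against Left: (-6)p + 4(1−p) = −10p + 4; against Right: 5p + (-5)(1−p) = 10p − 5.
Setting these equal: −10p + 4 = 10p − 5 ⇒ −20p = -9 ⇒ p = 9/20, and the value is (-10)·(9/20) + 4 = -1/2.
For the column player: with q = P(Left), equating A's and B's payoffs gives −11q + 5 = 9q − 5 ⇒ q = 1/2.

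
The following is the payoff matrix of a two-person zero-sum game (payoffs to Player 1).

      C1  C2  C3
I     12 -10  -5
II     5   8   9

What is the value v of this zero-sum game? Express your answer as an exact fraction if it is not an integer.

146/25

Row minima: I → -10, II → 5; maximin = 5.
Column maxima: C1 → 12, C2 → 8, C3 → 9; minimax = 8.
5 ≠ 8, so there is no saddle point; optimal play is mixed.
C3 is strictly dominated by C2 (it gives Player 1 strictly more in every row), so Player 2 never plays it.
On the remaining 2×2 (I, II vs C1, C2):
Let Player 1 play I with probability p. Expected payoff against C1: 12p + 5(1−p) = 7p + 5; against C2: (-10)p + 8(1−p) = −18p + 8.
Setting these equal: 7p + 5 = −18p + 8 ⇒ 25p = 3 ⇒ p = 3/25, and the value is (7)·(3/25) + 5 = 146/25.
For Player 2: with q = P(C1), equating I's and II's payoffs gives 22q − 10 = −3q + 8 ⇒ q = 18/25.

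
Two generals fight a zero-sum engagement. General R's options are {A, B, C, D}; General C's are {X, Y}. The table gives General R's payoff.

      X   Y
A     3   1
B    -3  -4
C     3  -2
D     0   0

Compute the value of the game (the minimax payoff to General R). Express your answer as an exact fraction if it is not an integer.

Row minima: A → 1, B → -4, C → -2, D → 0; maximin = 1.
Column maxima: X → 3, Y → 1; minimax = 1.
Since maximin = minimax = 1, there is a saddle point and the value is 1.

1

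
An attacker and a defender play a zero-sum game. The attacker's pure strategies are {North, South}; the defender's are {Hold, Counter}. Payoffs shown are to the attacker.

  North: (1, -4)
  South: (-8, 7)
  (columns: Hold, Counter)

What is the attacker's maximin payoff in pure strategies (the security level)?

Row minima: North → -4, South → -8.
The best of these is -4.

-4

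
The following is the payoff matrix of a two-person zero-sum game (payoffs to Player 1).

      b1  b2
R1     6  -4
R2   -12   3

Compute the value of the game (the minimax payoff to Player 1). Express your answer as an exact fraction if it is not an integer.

-6/5

Row minima: R1 → -4, R2 → -12; maximin = -4.
Column maxima: b1 → 6, b2 → 3; minimax = 3.
-4 ≠ 3, so there is no saddle point; optimal play is mixed.
Let Player 1 play R1 with probability p. Expected payoff against b1: 6p + (-12)(1−p) = 18p − 12; against b2: (-4)p + 3(1−p) = −7p + 3.
Setting these equal: 18p − 12 = −7p + 3 ⇒ 25p = 15 ⇒ p = 3/5, and the value is (18)·(3/5) − 12 = -6/5.
For Player 2: with q = P(b1), equating R1's and R2's payoffs gives 10q − 4 = −15q + 3 ⇒ q = 7/25.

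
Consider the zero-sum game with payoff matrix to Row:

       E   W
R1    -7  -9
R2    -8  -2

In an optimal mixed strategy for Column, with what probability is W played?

1/8

Row minima: R1 → -9, R2 → -8; maximin = -8.
Column maxima: E → -7, W → -2; minimax = -7.
-8 ≠ -7, so there is no saddle point; optimal play is mixed.
Let Row play R1 with probability p. Expected payoff against E: (-7)p + (-8)(1−p) = p − 8; against W: (-9)p + (-2)(1−p) = −7p − 2.
Setting these equal: p − 8 = −7p − 2 ⇒ 8p = 6 ⇒ p = 3/4, and the value is (1)·(3/4) − 8 = -29/4.
For Column: with q = P(E), equating R1's and R2's payoffs gives 2q − 9 = −6q − 2 ⇒ q = 7/8.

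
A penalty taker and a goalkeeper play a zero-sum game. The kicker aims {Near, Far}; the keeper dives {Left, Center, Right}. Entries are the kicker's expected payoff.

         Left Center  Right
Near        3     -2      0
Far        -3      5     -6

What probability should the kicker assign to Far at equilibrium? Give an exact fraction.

Row minima: Near → -2, Far → -6; maximin = -2.
Column maxima: Left → 3, Center → 5, Right → 0; minimax = 0.
-2 ≠ 0, so there is no saddle point; optimal play is mixed.
Left is strictly dominated by Right (it gives the kicker strictly more in every row), so the keeper never plays it.
On the remaining 2×2 (Near, Far vs Center, Right):
Let the kicker play Near with probability p. Expected payoff against Center: (-2)p + 5(1−p) = −7p + 5; against Right: 0p + (-6)(1−p) = 6p − 6.
Setting these equal: −7p + 5 = 6p − 6 ⇒ −13p = -11 ⇒ p = 11/13, and the value is (-7)·(11/13) + 5 = -12/13.
For the keeper: with q = P(Center), equating Near's and Far's payoffs gives −2q = 11q − 6 ⇒ q = 6/13.

2/13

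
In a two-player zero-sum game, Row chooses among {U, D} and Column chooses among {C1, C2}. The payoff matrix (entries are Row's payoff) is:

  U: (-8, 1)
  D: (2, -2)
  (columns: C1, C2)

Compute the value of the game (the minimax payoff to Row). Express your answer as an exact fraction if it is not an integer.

-14/13

Row minima: U → -8, D → -2; maximin = -2.
Column maxima: C1 → 2, C2 → 1; minimax = 1.
-2 ≠ 1, so there is no saddle point; optimal play is mixed.
Let Row play U with probability p. Expected payoff against C1: (-8)p + 2(1−p) = −10p + 2; against C2: 1p + (-2)(1−p) = 3p − 2.
Setting these equal: −10p + 2 = 3p − 2 ⇒ −13p = -4 ⇒ p = 4/13, and the value is (-10)·(4/13) + 2 = -14/13.
For Column: with q = P(C1), equating U's and D's payoffs gives −9q + 1 = 4q − 2 ⇒ q = 3/13.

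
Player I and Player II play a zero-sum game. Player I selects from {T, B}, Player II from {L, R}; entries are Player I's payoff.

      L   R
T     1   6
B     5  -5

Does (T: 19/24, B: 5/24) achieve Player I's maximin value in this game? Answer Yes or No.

Against L this mix gives (19/24)·1 + (5/24)·5 = 11/6.
Against R this mix gives (19/24)·6 + (5/24)·(-5) = 89/24.
Player II will play L, holding Player I to 11/6. Shifting weight toward the row that does better against L would raise this floor (the equalizing mix achieves 7/3 against both L and R), so the proposed strategy is not optimal.

No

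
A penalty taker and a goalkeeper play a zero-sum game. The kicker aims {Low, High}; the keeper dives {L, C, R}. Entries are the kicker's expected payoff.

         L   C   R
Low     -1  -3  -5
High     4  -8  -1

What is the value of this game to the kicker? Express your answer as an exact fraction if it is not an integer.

-37/9

Row minima: Low → -5, High → -8; maximin = -5.
Column maxima: L → 4, C → -3, R → -1; minimax = -3.
-5 ≠ -3, so there is no saddle point; optimal play is mixed.
L is strictly dominated by C (it gives the kicker strictly more in every row), so the keeper never plays it.
On the remaining 2×2 (Low, High vs C, R):
Let the kicker play Low with probability p. Expected payoff against C: (-3)p + (-8)(1−p) = 5p − 8; against R: (-5)p + (-1)(1−p) = −4p − 1.
Setting these equal: 5p − 8 = −4p − 1 ⇒ 9p = 7 ⇒ p = 7/9, and the value is (5)·(7/9) − 8 = -37/9.
For the keeper: with q = P(C), equating Low's and High's payoffs gives 2q − 5 = −7q − 1 ⇒ q = 4/9.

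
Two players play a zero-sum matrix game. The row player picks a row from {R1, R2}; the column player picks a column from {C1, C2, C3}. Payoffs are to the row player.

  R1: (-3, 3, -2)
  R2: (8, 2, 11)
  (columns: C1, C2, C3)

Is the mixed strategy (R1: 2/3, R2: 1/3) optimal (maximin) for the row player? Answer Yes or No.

No

Against C1 this mix gives (2/3)·(-3) + (1/3)·8 = 2/3.
Against C2 this mix gives (2/3)·3 + (1/3)·2 = 8/3.
Against C3 this mix gives (2/3)·(-2) + (1/3)·11 = 7/3.
The column player will play C1, holding the row player to 2/3. Shifting weight toward the row that does better against C1 would raise this floor (the equalizing mix achieves 5/2 against both C1 and C2), so the proposed strategy is not optimal.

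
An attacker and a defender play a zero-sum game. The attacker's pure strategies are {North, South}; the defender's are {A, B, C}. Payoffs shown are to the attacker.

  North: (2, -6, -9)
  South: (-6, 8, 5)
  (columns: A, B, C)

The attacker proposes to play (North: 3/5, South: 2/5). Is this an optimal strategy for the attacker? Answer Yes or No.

Against A this mix gives (3/5)·2 + (2/5)·(-6) = -6/5.
Against B this mix gives (3/5)·(-6) + (2/5)·8 = -2/5.
Against C this mix gives (3/5)·(-9) + (2/5)·5 = -17/5.
The defender will play C, holding the attacker to -17/5. Shifting weight toward the row that does better against C would raise this floor (the equalizing mix achieves -2 against both C and A), so the proposed strategy is not optimal.

No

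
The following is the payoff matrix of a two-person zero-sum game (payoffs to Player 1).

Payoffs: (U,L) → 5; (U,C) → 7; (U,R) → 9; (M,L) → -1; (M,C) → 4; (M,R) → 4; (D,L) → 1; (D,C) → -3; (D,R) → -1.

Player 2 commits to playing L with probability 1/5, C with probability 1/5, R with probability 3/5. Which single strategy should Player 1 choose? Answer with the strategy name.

Expected payoff of U: (1/5)·5 + (1/5)·7 + (3/5)·9 = 39/5.
Expected payoff of M: (1/5)·(-1) + (1/5)·4 + (3/5)·4 = 3.
Expected payoff of D: (1/5)·1 + (1/5)·(-3) + (3/5)·(-1) = -1.
The largest is 39/5, so Player 1's best response is U.

U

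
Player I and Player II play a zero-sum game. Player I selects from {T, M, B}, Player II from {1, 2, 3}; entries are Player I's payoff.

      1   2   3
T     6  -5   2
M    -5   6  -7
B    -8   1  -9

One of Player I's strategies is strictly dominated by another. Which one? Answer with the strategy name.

B

M gives a strictly higher payoff than B against every column: -5 > -8, 6 > 1, -7 > -9.
So B is strictly dominated and Player I never plays it.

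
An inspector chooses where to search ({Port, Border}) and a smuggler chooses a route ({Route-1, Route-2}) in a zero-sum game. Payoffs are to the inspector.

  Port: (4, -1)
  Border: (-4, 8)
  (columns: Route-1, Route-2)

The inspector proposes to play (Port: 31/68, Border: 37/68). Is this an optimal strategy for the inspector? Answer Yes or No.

Against Route-1 this mix gives (31/68)·4 + (37/68)·(-4) = -6/17.
Against Route-2 this mix gives (31/68)·(-1) + (37/68)·8 = 265/68.
The smuggler will play Route-1, holding the inspector to -6/17. Shifting weight toward the row that does better against Route-1 would raise this floor (the equalizing mix achieves 28/17 against both Route-1 and Route-2), so the proposed strategy is not optimal.

No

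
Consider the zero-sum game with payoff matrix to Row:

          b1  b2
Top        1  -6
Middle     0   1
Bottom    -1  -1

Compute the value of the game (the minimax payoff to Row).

1/8

Row minima: Top → -6, Middle → 0, Bottom → -1; maximin = 0.
Column maxima: b1 → 1, b2 → 1; minimax = 1.
0 ≠ 1, so there is no saddle point; optimal play is mixed.
Bottom is strictly dominated by Middle, so Row never plays it.
On the remaining 2×2 (Top, Middle vs b1, b2):
Let Row play Top with probability p. Expected payoff against b1: 1p + 0(1−p) = p; against b2: (-6)p + 1(1−p) = −7p + 1.
Setting these equal: p = −7p + 1 ⇒ 8p = 1 ⇒ p = 1/8, and the value is (1)·(1/8) = 1/8.
For Column: with q = P(b1), equating Top's and Middle's payoffs gives 7q − 6 = −q + 1 ⇒ q = 7/8.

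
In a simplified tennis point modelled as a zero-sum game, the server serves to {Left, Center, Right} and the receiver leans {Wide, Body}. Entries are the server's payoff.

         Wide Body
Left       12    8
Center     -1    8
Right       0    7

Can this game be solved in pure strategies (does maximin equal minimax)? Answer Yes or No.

Yes

Row minima: Left → 8, Center → -1, Right → 0; maximin = 8.
Column maxima: Wide → 12, Body → 8; minimax = 8.
maximin = minimax = 8, so a saddle point exists.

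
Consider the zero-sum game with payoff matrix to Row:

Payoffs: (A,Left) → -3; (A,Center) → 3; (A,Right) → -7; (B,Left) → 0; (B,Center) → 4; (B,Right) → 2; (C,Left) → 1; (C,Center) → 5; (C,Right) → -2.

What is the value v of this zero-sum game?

2/5

Row minima: A → -7, B → 0, C → -2; maximin = 0.
Column maxima: Left → 1, Center → 5, Right → 2; minimax = 1.
0 ≠ 1, so there is no saddle point; optimal play is mixed.
A is strictly dominated by B, so Row never plays it.
Center is strictly dominated by Left (it gives Row strictly more in every row), so Column never plays it.
On the remaining 2×2 (B, C vs Left, Right):
Let Row play B with probability p. Expected payoff against Left: 0p + 1(1−p) = −p + 1; against Right: 2p + (-2)(1−p) = 4p − 2.
Setting these equal: −p + 1 = 4p − 2 ⇒ −5p = -3 ⇒ p = 3/5, and the value is (-1)·(3/5) + 1 = 2/5.
For Column: with q = P(Left), equating B's and C's payoffs gives −2q + 2 = 3q − 2 ⇒ q = 4/5.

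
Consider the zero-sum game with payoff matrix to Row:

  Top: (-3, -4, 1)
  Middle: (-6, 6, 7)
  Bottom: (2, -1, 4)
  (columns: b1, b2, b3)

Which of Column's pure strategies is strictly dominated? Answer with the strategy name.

b3

b1 holds Row's payoff strictly below b3 in every row: -3 < 1, -6 < 7, 2 < 4.
So b3 is strictly dominated for Column.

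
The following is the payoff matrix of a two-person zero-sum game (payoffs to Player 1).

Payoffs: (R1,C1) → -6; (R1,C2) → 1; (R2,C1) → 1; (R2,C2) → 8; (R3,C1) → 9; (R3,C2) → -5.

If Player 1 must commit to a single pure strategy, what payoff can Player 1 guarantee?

1

Row minima: R1 → -6, R2 → 1, R3 → -5.
The best of these is 1.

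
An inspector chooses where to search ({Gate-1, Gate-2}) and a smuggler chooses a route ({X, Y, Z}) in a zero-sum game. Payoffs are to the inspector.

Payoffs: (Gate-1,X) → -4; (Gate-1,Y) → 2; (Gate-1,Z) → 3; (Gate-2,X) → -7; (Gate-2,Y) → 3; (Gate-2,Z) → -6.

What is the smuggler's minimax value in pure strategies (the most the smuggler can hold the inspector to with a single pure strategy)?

Column maxima: X → -4, Y → 3, Z → 3.
The smallest of these is -4.

-4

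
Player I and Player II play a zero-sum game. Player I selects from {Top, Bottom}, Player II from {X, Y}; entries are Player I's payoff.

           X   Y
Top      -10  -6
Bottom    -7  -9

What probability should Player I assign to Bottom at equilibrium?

2/3

Row minima: Top → -10, Bottom → -9; maximin = -9.
Column maxima: X → -7, Y → -6; minimax = -7.
-9 ≠ -7, so there is no saddle point; optimal play is mixed.
Let Player I play Top with probability p. Expected payoff against X: (-10)p + (-7)(1−p) = −3p − 7; against Y: (-6)p + (-9)(1−p) = 3p − 9.
Setting these equal: −3p − 7 = 3p − 9 ⇒ −6p = -2 ⇒ p = 1/3, and the value is (-3)·(1/3) − 7 = -8.
For Player II: with q = P(X), equating Top's and Bottom's payoffs gives −4q − 6 = 2q − 9 ⇒ q = 1/2.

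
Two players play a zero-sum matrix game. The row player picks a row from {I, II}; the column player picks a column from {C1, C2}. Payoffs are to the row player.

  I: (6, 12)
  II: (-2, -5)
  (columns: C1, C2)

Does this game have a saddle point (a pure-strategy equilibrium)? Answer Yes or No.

Row minima: I → 6, II → -5; maximin = 6.
Column maxima: C1 → 6, C2 → 12; minimax = 6.
maximin = minimax = 6, so a saddle point exists.

Yes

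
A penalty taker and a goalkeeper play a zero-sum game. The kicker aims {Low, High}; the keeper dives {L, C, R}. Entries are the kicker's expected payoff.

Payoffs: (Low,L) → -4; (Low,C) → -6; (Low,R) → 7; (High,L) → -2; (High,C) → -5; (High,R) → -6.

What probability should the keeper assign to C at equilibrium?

Row minima: Low → -6, High → -6; maximin = -6.
Column maxima: L → -2, C → -5, R → 7; minimax = -5.
-6 ≠ -5, so there is no saddle point; optimal play is mixed.
L is strictly dominated by C (it gives the kicker strictly more in every row), so the keeper never plays it.
On the remaining 2×2 (Low, High vs C, R):
Let the kicker play Low with probability p. Expected payoff against C: (-6)p + (-5)(1−p) = −p − 5; against R: 7p + (-6)(1−p) = 13p − 6.
Setting these equal: −p − 5 = 13p − 6 ⇒ −14p = -1 ⇒ p = 1/14, and the value is (-1)·(1/14) − 5 = -71/14.
For the keeper: with q = P(C), equating Low's and High's payoffs gives −13q + 7 = q − 6 ⇒ q = 13/14.

13/14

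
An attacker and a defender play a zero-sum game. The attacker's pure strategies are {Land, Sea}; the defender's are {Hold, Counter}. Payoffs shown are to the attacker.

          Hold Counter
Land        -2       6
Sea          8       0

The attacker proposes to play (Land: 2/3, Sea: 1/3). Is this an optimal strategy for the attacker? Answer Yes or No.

No

Against Hold this mix gives (2/3)·(-2) + (1/3)·8 = 4/3.
Against Counter this mix gives (2/3)·6 + (1/3)·0 = 4.
The defender will play Hold, holding the attacker to 4/3. Shifting weight toward the row that does better against Hold would raise this floor (the equalizing mix achieves 3 against both Hold and Counter), so the proposed strategy is not optimal.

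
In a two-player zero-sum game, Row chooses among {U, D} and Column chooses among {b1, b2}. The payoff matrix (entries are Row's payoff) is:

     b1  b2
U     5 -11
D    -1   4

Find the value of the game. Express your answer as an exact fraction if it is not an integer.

Row minima: U → -11, D → -1; maximin = -1.
Column maxima: b1 → 5, b2 → 4; minimax = 4.
-1 ≠ 4, so there is no saddle point; optimal play is mixed.
Let Row play U with probability p. Expected payoff against b1: 5p + (-1)(1−p) = 6p − 1; against b2: (-11)p + 4(1−p) = −15p + 4.
Setting these equal: 6p − 1 = −15p + 4 ⇒ 21p = 5 ⇒ p = 5/21, and the value is (6)·(5/21) − 1 = 3/7.
For Column: with q = P(b1), equating U's and D's payoffs gives 16q − 11 = −5q + 4 ⇒ q = 5/7.

3/7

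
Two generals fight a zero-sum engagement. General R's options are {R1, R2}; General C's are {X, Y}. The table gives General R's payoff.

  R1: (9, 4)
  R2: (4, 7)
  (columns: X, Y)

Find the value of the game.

47/8

Row minima: R1 → 4, R2 → 4; maximin = 4.
Column maxima: X → 9, Y → 7; minimax = 7.
4 ≠ 7, so there is no saddle point; optimal play is mixed.
Let General R play R1 with probability p. Expected payoff against X: 9p + 4(1−p) = 5p + 4; against Y: 4p + 7(1−p) = −3p + 7.
Setting these equal: 5p + 4 = −3p + 7 ⇒ 8p = 3 ⇒ p = 3/8, and the value is (5)·(3/8) + 4 = 47/8.
For General C: with q = P(X), equating R1's and R2's payoffs gives 5q + 4 = −3q + 7 ⇒ q = 3/8.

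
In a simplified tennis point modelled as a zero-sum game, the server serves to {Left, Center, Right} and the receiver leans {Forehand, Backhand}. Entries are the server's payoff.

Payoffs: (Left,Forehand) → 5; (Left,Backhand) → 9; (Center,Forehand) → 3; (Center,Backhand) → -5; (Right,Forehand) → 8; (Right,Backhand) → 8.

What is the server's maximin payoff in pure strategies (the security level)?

8

Row minima: Left → 5, Center → -5, Right → 8.
The best of these is 8.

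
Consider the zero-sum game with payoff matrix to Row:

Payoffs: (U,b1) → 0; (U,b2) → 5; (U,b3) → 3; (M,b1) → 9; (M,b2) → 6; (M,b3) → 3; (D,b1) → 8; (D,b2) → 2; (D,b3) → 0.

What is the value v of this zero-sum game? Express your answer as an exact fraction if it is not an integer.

3

Row minima: U → 0, M → 3, D → 0; maximin = 3.
Column maxima: b1 → 9, b2 → 6, b3 → 3; minimax = 3.
Since maximin = minimax = 3, there is a saddle point and the value is 3.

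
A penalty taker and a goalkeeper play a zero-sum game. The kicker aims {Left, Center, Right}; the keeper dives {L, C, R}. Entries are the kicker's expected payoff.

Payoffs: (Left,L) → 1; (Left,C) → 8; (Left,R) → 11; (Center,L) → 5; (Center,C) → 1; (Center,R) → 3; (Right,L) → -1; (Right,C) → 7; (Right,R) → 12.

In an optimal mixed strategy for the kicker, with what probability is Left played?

4/11

Row minima: Left → 1, Center → 1, Right → -1; maximin = 1.
Column maxima: L → 5, C → 8, R → 12; minimax = 5.
1 ≠ 5, so there is no saddle point; optimal play is mixed.
R is strictly dominated by C (it gives the kicker strictly more in every row), so the keeper never plays it.
With R eliminated, Right is strictly dominated by Left (Left gives the kicker strictly more in every remaining column), so the kicker never plays it.
On the remaining 2×2 (Left, Center vs L, C):
Let the kicker play Left with probability p. Expected payoff against L: 1p + 5(1−p) = −4p + 5; against C: 8p + 1(1−p) = 7p + 1.
Setting these equal: −4p + 5 = 7p + 1 ⇒ −11p = -4 ⇒ p = 4/11, and the value is (-4)·(4/11) + 5 = 39/11.
For the keeper: with q = P(L), equating Left's and Center's payoffs gives −7q + 8 = 4q + 1 ⇒ q = 7/11.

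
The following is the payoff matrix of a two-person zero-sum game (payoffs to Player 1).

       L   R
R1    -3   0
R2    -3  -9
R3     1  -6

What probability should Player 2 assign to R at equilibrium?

Row minima: R1 → -3, R2 → -9, R3 → -6; maximin = -3.
Column maxima: L → 1, R → 0; minimax = 0.
-3 ≠ 0, so there is no saddle point; optimal play is mixed.
R2 is strictly dominated by R3, so Player 1 never plays it.
On the remaining 2×2 (R1, R3 vs L, R):
Let Player 1 play R1 with probability p. Expected payoff against L: (-3)p + 1(1−p) = −4p + 1; against R: 0p + (-6)(1−p) = 6p − 6.
Setting these equal: −4p + 1 = 6p − 6 ⇒ −10p = -7 ⇒ p = 7/10, and the value is (-4)·(7/10) + 1 = -9/5.
For Player 2: with q = P(L), equating R1's and R3's payoffs gives −3q = 7q − 6 ⇒ q = 3/5.

2/5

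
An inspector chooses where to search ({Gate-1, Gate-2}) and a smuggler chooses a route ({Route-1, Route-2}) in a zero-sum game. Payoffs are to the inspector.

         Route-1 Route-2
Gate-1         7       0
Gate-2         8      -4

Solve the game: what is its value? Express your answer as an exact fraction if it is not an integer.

Row minima: Gate-1 → 0, Gate-2 → -4; maximin = 0.
Column maxima: Route-1 → 8, Route-2 → 0; minimax = 0.
Since maximin = minimax = 0, there is a saddle point and the value is 0.

0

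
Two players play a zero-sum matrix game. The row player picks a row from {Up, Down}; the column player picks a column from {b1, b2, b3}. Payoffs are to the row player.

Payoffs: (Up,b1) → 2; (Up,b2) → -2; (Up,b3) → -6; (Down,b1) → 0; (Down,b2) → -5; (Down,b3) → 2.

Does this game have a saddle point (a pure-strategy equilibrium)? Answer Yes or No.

Row minima: Up → -6, Down → -5; maximin = -5.
Column maxima: b1 → 2, b2 → -2, b3 → 2; minimax = -2.
-5 ≠ -2, so no pure-strategy equilibrium exists.

No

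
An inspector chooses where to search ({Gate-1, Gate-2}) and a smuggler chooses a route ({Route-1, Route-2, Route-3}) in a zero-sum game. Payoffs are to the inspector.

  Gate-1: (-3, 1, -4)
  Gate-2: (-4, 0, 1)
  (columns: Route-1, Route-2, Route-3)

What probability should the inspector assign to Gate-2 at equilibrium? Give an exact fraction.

1/6

Row minima: Gate-1 → -4, Gate-2 → -4; maximin = -4.
Column maxima: Route-1 → -3, Route-2 → 1, Route-3 → 1; minimax = -3.
-4 ≠ -3, so there is no saddle point; optimal play is mixed.
Route-2 is strictly dominated by Route-1 (it gives the inspector strictly more in every row), so the smuggler never plays it.
On the remaining 2×2 (Gate-1, Gate-2 vs Route-1, Route-3):
Let the inspector play Gate-1 with probability p. Expected payoff against Route-1: (-3)p + (-4)(1−p) = p − 4; against Route-3: (-4)p + 1(1−p) = −5p + 1.
Setting these equal: p − 4 = −5p + 1 ⇒ 6p = 5 ⇒ p = 5/6, and the value is (1)·(5/6) − 4 = -19/6.
For the smuggler: with q = P(Route-1), equating Gate-1's and Gate-2's payoffs gives q − 4 = −5q + 1 ⇒ q = 5/6.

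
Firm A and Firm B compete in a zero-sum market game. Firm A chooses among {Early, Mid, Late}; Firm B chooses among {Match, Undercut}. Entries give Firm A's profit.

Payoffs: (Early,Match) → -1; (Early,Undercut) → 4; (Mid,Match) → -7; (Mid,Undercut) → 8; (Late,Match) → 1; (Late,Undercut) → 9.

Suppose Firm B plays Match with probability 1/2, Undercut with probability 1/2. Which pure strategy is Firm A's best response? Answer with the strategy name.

Late

Expected payoff of Early: (1/2)·(-1) + (1/2)·4 = 3/2.
Expected payoff of Mid: (1/2)·(-7) + (1/2)·8 = 1/2.
Expected payoff of Late: (1/2)·1 + (1/2)·9 = 5.
The largest is 5, so Firm A's best response is Late.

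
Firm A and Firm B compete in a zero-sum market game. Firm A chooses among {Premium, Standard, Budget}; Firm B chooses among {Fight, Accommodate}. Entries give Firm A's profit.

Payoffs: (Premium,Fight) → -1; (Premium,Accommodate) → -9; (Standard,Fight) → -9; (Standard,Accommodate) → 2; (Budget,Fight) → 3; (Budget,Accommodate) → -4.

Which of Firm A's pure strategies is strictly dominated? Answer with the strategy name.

Budget gives a strictly higher payoff than Premium against every column: 3 > -1, -4 > -9.
So Premium is strictly dominated and Firm A never plays it.

Premium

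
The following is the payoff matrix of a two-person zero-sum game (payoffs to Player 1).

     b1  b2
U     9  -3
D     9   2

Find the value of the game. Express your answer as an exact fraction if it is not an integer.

Row minima: U → -3, D → 2; maximin = 2.
Column maxima: b1 → 9, b2 → 2; minimax = 2.
Since maximin = minimax = 2, there is a saddle point and the value is 2.

2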